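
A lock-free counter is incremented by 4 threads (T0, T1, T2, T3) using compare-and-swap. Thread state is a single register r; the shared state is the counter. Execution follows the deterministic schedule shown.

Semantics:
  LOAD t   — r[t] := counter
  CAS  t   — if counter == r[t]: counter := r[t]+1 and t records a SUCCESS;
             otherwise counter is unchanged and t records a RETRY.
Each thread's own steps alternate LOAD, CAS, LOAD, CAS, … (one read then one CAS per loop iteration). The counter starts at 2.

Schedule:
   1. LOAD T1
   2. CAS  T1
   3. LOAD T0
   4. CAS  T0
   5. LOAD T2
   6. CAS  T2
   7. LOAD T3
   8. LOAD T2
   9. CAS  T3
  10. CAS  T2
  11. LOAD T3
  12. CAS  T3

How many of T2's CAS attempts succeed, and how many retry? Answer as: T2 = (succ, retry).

T1 LOAD — after: cnt=2, r=2 — load
T1 CAS — after: cnt=3, r=2 — ok
T0 LOAD — after: cnt=3, r=3 — load
T0 CAS — after: cnt=4, r=3 — ok
T2 LOAD — after: cnt=4, r=4 — load
T2 CAS — after: cnt=5, r=4 — ok
T3 LOAD — after: cnt=5, r=5 — load
T2 LOAD — after: cnt=5, r=5 — load
T3 CAS — after: cnt=6, r=5 — ok
T2 CAS — after: cnt=6, r=5 — retry
T3 LOAD — after: cnt=6, r=6 — load
T3 CAS — after: cnt=7, r=6 — ok

T2 = (1, 1)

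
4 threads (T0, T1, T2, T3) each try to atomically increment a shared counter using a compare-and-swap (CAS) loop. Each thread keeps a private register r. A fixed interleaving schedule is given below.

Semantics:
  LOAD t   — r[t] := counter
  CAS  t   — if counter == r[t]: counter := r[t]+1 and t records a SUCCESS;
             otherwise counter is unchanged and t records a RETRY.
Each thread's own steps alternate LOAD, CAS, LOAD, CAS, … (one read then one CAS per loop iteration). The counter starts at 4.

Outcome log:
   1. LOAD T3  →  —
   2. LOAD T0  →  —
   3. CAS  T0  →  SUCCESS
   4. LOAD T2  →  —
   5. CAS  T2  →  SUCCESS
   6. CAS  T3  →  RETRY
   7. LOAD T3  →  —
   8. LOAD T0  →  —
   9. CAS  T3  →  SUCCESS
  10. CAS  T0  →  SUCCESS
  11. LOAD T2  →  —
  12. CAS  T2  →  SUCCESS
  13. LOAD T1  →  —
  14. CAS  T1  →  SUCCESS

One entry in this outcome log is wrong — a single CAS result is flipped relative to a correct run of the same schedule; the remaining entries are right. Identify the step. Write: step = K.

Correct run:
step 1: T3 LOAD ⇒ load; ctr=4 reg=4
step 2: T0 LOAD ⇒ load; ctr=4 reg=4
step 3: T0 CAS ⇒ ok; ctr=5 reg=4
step 4: T2 LOAD ⇒ load; ctr=5 reg=5
step 5: T2 CAS ⇒ ok; ctr=6 reg=5
step 6: T3 CAS ⇒ retry; ctr=6 reg=4
step 7: T3 LOAD ⇒ load; ctr=6 reg=6
step 8: T0 LOAD ⇒ load; ctr=6 reg=6
step 9: T3 CAS ⇒ ok; ctr=7 reg=6
step 10: T0 CAS ⇒ retry; ctr=7 reg=6
step 11: T2 LOAD ⇒ load; ctr=7 reg=7
step 12: T2 CAS ⇒ ok; ctr=8 reg=7
step 13: T1 LOAD ⇒ load; ctr=8 reg=8
step 14: T1 CAS ⇒ ok; ctr=9 reg=8
Flip is step 10.

step = 10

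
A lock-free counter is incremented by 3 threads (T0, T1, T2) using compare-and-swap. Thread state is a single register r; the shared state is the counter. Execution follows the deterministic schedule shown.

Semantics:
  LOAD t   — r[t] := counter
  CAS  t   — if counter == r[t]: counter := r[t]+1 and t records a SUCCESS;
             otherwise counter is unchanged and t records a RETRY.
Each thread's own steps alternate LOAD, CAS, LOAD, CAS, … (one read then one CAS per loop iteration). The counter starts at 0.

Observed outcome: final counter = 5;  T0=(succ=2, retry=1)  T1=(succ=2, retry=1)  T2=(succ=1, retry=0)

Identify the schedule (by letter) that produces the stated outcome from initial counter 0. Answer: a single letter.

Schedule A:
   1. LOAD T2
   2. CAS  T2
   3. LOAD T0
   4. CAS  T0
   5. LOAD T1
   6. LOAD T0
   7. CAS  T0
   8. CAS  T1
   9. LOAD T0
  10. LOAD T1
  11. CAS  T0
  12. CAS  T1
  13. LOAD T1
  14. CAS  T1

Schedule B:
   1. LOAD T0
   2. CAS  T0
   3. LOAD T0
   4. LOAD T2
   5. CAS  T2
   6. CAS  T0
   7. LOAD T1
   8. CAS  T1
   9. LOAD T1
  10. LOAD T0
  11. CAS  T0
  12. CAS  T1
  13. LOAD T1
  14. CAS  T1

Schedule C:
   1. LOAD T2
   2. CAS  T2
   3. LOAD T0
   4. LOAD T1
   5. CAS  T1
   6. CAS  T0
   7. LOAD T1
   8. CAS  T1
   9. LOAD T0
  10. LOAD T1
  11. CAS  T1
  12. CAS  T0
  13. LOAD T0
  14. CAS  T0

Run B:
#1 T0 reads 0
#2 T0 CAS(0→1) writes; counter now 1
#3 T0 reads 1
#4 T2 reads 1
#5 T2 CAS(1→2) writes; counter now 2
#6 T0 CAS(1→2) fails; counter now 2
#7 T1 reads 2
#8 T1 CAS(2→3) writes; counter now 3
#9 T1 reads 3
#10 T0 reads 3
#11 T0 CAS(3→4) writes; counter now 4
#12 T1 CAS(3→4) fails; counter now 4
#13 T1 reads 4
#14 T1 CAS(4→5) writes; counter now 5

B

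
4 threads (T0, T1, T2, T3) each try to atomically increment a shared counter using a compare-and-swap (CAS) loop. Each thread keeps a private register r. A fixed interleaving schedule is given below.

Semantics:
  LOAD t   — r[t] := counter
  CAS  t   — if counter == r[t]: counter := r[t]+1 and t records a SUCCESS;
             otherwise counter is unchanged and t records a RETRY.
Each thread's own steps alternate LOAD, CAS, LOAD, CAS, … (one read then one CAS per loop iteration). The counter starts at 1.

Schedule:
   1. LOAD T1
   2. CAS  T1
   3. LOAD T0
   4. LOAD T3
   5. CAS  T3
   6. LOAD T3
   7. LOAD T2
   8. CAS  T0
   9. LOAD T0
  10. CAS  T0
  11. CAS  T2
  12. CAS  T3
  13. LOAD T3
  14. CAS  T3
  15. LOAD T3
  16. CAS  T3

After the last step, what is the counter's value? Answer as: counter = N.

   1) LOAD T1:  M=1  r_T1=1
   2) CAS  T1:  M=2  r_T1=1 ✓
   3) LOAD T0:  M=2  r_T0=2
   4) LOAD T3:  M=2  r_T3=2
   5) CAS  T3:  M=3  r_T3=2 ✓
   6) LOAD T3:  M=3  r_T3=3
   7) LOAD T2:  M=3  r_T2=3
   8) CAS  T0:  M=3  r_T0=2 ✗
   9) LOAD T0:  M=3  r_T0=3
  10) CAS  T0:  M=4  r_T0=3 ✓
  11) CAS  T2:  M=4  r_T2=3 ✗
  12) CAS  T3:  M=4  r_T3=3 ✗
  13) LOAD T3:  M=4  r_T3=4
  14) CAS  T3:  M=5  r_T3=4 ✓
  15) LOAD T3:  M=5  r_T3=5
  16) CAS  T3:  M=6  r_T3=5 ✓

counter = 6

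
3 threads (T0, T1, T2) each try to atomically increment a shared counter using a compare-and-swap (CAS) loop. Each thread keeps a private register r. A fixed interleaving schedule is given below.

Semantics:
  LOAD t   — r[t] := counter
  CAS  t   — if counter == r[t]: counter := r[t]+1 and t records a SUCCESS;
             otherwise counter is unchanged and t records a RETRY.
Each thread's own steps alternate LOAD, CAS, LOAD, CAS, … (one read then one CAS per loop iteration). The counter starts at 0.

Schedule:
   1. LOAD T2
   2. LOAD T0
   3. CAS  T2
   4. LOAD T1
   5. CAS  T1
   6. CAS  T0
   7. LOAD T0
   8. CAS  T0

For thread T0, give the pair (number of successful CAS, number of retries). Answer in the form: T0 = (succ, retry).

T0 = (1, 1)

T2 LOAD — after: cnt=0, r=0 — load
T0 LOAD — after: cnt=0, r=0 — load
T2 CAS — after: cnt=1, r=0 — ok
T1 LOAD — after: cnt=1, r=1 — load
T1 CAS — after: cnt=2, r=1 — ok
T0 CAS — after: cnt=2, r=0 — retry
T0 LOAD — after: cnt=2, r=2 — load
T0 CAS — after: cnt=3, r=2 — ok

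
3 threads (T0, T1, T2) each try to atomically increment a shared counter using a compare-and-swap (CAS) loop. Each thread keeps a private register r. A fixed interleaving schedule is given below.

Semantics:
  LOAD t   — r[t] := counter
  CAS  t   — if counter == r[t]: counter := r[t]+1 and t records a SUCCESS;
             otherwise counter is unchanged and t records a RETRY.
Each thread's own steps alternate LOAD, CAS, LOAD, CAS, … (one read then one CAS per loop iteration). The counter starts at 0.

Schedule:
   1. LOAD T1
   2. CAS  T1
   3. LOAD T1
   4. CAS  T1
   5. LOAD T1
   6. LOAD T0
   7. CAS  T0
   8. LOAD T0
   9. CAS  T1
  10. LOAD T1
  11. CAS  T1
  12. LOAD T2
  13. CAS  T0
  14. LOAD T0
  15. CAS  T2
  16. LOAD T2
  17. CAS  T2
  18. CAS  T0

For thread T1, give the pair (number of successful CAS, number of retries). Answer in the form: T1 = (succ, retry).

T1 = (3, 1)

#1 T1 reads 0
#2 T1 CAS(0→1) writes; counter now 1
#3 T1 reads 1
#4 T1 CAS(1→2) writes; counter now 2
#5 T1 reads 2
#6 T0 reads 2
#7 T0 CAS(2→3) writes; counter now 3
#8 T0 reads 3
#9 T1 CAS(2→3) fails; counter now 3
#10 T1 reads 3
#11 T1 CAS(3→4) writes; counter now 4
#12 T2 reads 4
#13 T0 CAS(3→4) fails; counter now 4
#14 T0 reads 4
#15 T2 CAS(4→5) writes; counter now 5
#16 T2 reads 5
#17 T2 CAS(5→6) writes; counter now 6
#18 T0 CAS(4→5) fails; counter now 6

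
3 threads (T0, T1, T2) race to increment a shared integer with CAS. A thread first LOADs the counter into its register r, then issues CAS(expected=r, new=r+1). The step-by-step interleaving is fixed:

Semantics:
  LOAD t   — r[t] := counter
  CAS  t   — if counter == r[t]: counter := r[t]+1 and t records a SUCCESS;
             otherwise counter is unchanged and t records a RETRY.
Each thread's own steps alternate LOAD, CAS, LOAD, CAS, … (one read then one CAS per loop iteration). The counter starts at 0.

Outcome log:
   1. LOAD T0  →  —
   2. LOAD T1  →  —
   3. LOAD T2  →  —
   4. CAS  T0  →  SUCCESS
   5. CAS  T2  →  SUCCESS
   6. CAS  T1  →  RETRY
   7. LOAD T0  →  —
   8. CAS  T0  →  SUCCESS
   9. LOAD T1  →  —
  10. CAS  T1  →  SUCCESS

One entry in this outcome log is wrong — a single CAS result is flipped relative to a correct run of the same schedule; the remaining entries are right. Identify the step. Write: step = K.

Correct run:
step 1: T0 LOAD ⇒ load; ctr=0 reg=0
step 2: T1 LOAD ⇒ load; ctr=0 reg=0
step 3: T2 LOAD ⇒ load; ctr=0 reg=0
step 4: T0 CAS ⇒ ok; ctr=1 reg=0
step 5: T2 CAS ⇒ retry; ctr=1 reg=0
step 6: T1 CAS ⇒ retry; ctr=1 reg=0
step 7: T0 LOAD ⇒ load; ctr=1 reg=1
step 8: T0 CAS ⇒ ok; ctr=2 reg=1
step 9: T1 LOAD ⇒ load; ctr=2 reg=2
step 10: T1 CAS ⇒ ok; ctr=3 reg=2
Mismatch at 5.

step = 5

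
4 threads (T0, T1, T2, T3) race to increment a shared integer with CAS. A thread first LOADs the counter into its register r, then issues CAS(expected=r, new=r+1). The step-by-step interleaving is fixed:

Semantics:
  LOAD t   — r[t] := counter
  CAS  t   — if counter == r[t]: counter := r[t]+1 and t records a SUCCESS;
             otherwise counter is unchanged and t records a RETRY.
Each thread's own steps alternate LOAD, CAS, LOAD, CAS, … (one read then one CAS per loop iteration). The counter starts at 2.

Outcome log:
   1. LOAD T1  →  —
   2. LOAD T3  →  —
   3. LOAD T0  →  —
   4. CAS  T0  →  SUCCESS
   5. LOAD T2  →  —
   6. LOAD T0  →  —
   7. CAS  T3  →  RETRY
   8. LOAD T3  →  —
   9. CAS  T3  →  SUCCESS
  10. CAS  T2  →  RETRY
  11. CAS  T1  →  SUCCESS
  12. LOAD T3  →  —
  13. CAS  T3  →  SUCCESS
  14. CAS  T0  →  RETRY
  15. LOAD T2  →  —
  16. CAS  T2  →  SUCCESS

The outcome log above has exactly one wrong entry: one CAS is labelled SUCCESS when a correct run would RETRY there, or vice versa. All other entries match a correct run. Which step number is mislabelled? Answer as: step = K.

step = 11

Re-executing:
[1] T1.load  rd  (counter 2, T1.r 2)
[2] T3.load  rd  (counter 2, T3.r 2)
[3] T0.load  rd  (counter 2, T0.r 2)
[4] T0.cas  hit  (counter 3, T0.r 2)
[5] T2.load  rd  (counter 3, T2.r 3)
[6] T0.load  rd  (counter 3, T0.r 3)
[7] T3.cas  miss  (counter 3, T3.r 2)
[8] T3.load  rd  (counter 3, T3.r 3)
[9] T3.cas  hit  (counter 4, T3.r 3)
[10] T2.cas  miss  (counter 4, T2.r 3)
[11] T1.cas  miss  (counter 4, T1.r 2)
[12] T3.load  rd  (counter 4, T3.r 4)
[13] T3.cas  hit  (counter 5, T3.r 4)
[14] T0.cas  miss  (counter 5, T0.r 3)
[15] T2.load  rd  (counter 5, T2.r 5)
[16] T2.cas  hit  (counter 6, T2.r 5)
Flip is step 11.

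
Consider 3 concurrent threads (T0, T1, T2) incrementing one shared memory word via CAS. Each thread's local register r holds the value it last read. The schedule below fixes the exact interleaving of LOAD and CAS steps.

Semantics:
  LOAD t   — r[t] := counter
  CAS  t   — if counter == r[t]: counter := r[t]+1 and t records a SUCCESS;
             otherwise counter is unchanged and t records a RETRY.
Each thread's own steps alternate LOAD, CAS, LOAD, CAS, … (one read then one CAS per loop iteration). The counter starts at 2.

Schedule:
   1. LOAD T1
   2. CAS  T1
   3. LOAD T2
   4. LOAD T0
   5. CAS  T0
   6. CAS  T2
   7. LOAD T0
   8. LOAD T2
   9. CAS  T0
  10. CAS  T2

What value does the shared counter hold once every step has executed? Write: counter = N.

counter = 5

   1) LOAD T1:  M=2  r_T1=2
   2) CAS  T1:  M=3  r_T1=2 ✓
   3) LOAD T2:  M=3  r_T2=3
   4) LOAD T0:  M=3  r_T0=3
   5) CAS  T0:  M=4  r_T0=3 ✓
   6) CAS  T2:  M=4  r_T2=3 ✗
   7) LOAD T0:  M=4  r_T0=4
   8) LOAD T2:  M=4  r_T2=4
   9) CAS  T0:  M=5  r_T0=4 ✓
  10) CAS  T2:  M=5  r_T2=4 ✗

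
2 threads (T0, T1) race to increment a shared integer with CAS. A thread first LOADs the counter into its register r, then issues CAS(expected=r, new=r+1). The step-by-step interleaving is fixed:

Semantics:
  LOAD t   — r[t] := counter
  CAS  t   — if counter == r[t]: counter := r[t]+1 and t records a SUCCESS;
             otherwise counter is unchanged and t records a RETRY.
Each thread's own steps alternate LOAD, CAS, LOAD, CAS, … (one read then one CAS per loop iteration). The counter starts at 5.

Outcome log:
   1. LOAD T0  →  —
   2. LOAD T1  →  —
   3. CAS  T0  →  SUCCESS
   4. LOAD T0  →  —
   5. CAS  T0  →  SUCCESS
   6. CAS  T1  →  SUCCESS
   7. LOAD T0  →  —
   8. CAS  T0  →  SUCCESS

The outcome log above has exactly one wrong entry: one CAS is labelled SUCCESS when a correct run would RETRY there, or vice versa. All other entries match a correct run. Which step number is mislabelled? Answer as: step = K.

Reference trace:
[1] T0.load  rd  (counter 5, T0.r 5)
[2] T1.load  rd  (counter 5, T1.r 5)
[3] T0.cas  hit  (counter 6, T0.r 5)
[4] T0.load  rd  (counter 6, T0.r 6)
[5] T0.cas  hit  (counter 7, T0.r 6)
[6] T1.cas  miss  (counter 7, T1.r 5)
[7] T0.load  rd  (counter 7, T0.r 7)
[8] T0.cas  hit  (counter 8, T0.r 7)
Flip is step 6.

step = 6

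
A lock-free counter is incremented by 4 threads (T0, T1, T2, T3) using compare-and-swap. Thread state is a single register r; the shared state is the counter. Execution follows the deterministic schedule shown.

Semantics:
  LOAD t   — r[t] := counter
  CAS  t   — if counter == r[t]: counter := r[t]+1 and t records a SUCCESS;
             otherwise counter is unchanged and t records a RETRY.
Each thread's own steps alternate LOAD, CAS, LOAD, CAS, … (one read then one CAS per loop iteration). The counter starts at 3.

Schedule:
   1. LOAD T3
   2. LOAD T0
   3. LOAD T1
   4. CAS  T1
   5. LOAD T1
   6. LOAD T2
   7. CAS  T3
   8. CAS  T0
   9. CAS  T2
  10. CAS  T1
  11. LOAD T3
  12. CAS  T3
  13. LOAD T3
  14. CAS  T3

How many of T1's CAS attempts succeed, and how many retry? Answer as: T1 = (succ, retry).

T1 = (1, 1)

1. LOAD T3 → mem=3 r[T3]=3 [LOAD]
2. LOAD T0 → mem=3 r[T0]=3 [LOAD]
3. LOAD T1 → mem=3 r[T1]=3 [LOAD]
4. CAS T1 → mem=4 r[T1]=3 [OK]
5. LOAD T1 → mem=4 r[T1]=4 [LOAD]
6. LOAD T2 → mem=4 r[T2]=4 [LOAD]
7. CAS T3 → mem=4 r[T3]=3 [RETRY]
8. CAS T0 → mem=4 r[T0]=3 [RETRY]
9. CAS T2 → mem=5 r[T2]=4 [OK]
10. CAS T1 → mem=5 r[T1]=4 [RETRY]
11. LOAD T3 → mem=5 r[T3]=5 [LOAD]
12. CAS T3 → mem=6 r[T3]=5 [OK]
13. LOAD T3 → mem=6 r[T3]=6 [LOAD]
14. CAS T3 → mem=7 r[T3]=6 [OK]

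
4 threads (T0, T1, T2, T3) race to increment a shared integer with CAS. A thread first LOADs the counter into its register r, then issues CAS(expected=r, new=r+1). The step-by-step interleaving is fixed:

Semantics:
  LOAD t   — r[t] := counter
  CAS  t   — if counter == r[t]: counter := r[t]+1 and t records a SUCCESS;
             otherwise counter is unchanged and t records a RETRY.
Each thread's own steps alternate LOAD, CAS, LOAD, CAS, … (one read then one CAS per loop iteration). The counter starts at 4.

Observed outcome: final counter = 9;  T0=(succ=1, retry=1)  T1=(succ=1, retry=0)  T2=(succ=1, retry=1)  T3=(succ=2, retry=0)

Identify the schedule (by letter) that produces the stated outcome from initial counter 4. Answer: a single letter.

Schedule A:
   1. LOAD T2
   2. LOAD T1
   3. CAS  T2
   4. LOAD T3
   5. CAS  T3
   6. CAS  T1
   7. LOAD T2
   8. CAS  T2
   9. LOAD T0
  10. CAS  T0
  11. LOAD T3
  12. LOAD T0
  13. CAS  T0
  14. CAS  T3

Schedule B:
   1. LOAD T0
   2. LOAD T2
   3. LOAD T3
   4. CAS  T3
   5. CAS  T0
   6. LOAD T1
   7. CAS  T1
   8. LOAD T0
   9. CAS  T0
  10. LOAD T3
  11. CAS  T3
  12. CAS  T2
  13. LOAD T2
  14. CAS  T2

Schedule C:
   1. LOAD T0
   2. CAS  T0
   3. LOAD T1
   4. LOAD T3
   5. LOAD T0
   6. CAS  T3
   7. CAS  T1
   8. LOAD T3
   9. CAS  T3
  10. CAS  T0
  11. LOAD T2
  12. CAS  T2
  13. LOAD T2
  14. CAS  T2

B

Run B:
T0 LOAD — after: cnt=4, r=4 — load
T2 LOAD — after: cnt=4, r=4 — load
T3 LOAD — after: cnt=4, r=4 — load
T3 CAS — after: cnt=5, r=4 — ok
T0 CAS — after: cnt=5, r=4 — retry
T1 LOAD — after: cnt=5, r=5 — load
T1 CAS — after: cnt=6, r=5 — ok
T0 LOAD — after: cnt=6, r=6 — load
T0 CAS — after: cnt=7, r=6 — ok
T3 LOAD — after: cnt=7, r=7 — load
T3 CAS — after: cnt=8, r=7 — ok
T2 CAS — after: cnt=8, r=4 — retry
T2 LOAD — after: cnt=8, r=8 — load
T2 CAS — after: cnt=9, r=8 — ok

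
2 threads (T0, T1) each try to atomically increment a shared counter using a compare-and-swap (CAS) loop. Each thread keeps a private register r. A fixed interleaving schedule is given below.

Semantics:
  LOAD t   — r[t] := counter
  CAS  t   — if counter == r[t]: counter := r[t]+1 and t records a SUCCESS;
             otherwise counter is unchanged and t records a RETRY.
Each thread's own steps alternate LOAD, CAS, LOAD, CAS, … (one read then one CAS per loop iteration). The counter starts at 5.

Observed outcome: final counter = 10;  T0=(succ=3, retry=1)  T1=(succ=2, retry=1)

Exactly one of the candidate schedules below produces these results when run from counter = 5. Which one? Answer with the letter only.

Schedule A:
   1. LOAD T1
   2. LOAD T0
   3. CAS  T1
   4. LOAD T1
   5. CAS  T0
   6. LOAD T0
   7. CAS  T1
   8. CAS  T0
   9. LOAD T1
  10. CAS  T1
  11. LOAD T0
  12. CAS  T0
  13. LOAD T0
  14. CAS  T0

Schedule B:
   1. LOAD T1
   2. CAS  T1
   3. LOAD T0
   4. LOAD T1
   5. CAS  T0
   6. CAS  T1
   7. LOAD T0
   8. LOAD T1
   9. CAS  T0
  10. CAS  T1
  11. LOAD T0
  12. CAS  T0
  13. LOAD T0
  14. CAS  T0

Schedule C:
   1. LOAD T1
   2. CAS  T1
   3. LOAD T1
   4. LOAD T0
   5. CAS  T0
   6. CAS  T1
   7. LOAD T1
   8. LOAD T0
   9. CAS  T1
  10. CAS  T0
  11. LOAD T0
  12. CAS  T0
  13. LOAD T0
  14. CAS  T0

Simulating candidate C:
#1 T1 reads 5
#2 T1 CAS(5→6) writes; counter now 6
#3 T1 reads 6
#4 T0 reads 6
#5 T0 CAS(6→7) writes; counter now 7
#6 T1 CAS(6→7) fails; counter now 7
#7 T1 reads 7
#8 T0 reads 7
#9 T1 CAS(7→8) writes; counter now 8
#10 T0 CAS(7→8) fails; counter now 8
#11 T0 reads 8
#12 T0 CAS(8→9) writes; counter now 9
#13 T0 reads 9
#14 T0 CAS(9→10) writes; counter now 10

C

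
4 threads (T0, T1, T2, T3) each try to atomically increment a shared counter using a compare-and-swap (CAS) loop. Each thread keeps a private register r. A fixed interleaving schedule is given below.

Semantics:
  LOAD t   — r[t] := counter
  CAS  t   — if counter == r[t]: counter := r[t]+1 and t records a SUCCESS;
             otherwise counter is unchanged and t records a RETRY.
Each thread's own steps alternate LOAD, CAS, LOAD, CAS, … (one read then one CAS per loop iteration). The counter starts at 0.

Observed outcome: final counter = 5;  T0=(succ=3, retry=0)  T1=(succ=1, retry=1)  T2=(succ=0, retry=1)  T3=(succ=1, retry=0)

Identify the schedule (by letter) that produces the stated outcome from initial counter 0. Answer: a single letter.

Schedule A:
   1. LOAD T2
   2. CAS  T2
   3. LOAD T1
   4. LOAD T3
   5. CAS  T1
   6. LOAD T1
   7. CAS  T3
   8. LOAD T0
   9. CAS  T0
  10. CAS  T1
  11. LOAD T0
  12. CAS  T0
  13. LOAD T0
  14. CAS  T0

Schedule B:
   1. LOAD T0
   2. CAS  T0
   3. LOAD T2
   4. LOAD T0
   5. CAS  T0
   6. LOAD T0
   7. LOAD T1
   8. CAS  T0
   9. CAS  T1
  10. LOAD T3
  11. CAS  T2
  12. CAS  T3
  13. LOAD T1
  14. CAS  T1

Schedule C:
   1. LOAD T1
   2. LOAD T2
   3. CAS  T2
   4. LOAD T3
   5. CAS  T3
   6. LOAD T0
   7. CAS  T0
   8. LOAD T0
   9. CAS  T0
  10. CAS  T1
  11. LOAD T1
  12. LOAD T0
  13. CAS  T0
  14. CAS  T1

Tracing schedule B:
step 1: T0 LOAD ⇒ load; ctr=0 reg=0
step 2: T0 CAS ⇒ ok; ctr=1 reg=0
step 3: T2 LOAD ⇒ load; ctr=1 reg=1
step 4: T0 LOAD ⇒ load; ctr=1 reg=1
step 5: T0 CAS ⇒ ok; ctr=2 reg=1
step 6: T0 LOAD ⇒ load; ctr=2 reg=2
step 7: T1 LOAD ⇒ load; ctr=2 reg=2
step 8: T0 CAS ⇒ ok; ctr=3 reg=2
step 9: T1 CAS ⇒ retry; ctr=3 reg=2
step 10: T3 LOAD ⇒ load; ctr=3 reg=3
step 11: T2 CAS ⇒ retry; ctr=3 reg=1
step 12: T3 CAS ⇒ ok; ctr=4 reg=3
step 13: T1 LOAD ⇒ load; ctr=4 reg=4
step 14: T1 CAS ⇒ ok; ctr=5 reg=4

B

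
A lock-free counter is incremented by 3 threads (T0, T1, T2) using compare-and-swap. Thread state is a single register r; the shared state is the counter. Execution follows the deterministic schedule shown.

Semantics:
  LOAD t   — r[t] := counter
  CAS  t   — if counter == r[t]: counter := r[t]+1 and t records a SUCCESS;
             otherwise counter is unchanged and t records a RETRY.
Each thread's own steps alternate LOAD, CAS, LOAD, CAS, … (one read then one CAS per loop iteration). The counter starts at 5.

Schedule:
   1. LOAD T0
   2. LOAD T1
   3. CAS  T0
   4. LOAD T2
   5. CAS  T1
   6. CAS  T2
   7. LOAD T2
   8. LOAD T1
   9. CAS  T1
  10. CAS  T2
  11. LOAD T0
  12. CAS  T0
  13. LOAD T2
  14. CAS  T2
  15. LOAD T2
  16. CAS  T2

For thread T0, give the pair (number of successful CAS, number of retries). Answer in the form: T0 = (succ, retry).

T0 = (2, 0)

step 1: T0 LOAD ⇒ load; ctr=5 reg=5
step 2: T1 LOAD ⇒ load; ctr=5 reg=5
step 3: T0 CAS ⇒ ok; ctr=6 reg=5
step 4: T2 LOAD ⇒ load; ctr=6 reg=6
step 5: T1 CAS ⇒ retry; ctr=6 reg=5
step 6: T2 CAS ⇒ ok; ctr=7 reg=6
step 7: T2 LOAD ⇒ load; ctr=7 reg=7
step 8: T1 LOAD ⇒ load; ctr=7 reg=7
step 9: T1 CAS ⇒ ok; ctr=8 reg=7
step 10: T2 CAS ⇒ retry; ctr=8 reg=7
step 11: T0 LOAD ⇒ load; ctr=8 reg=8
step 12: T0 CAS ⇒ ok; ctr=9 reg=8
step 13: T2 LOAD ⇒ load; ctr=9 reg=9
step 14: T2 CAS ⇒ ok; ctr=10 reg=9
step 15: T2 LOAD ⇒ load; ctr=10 reg=10
step 16: T2 CAS ⇒ ok; ctr=11 reg=10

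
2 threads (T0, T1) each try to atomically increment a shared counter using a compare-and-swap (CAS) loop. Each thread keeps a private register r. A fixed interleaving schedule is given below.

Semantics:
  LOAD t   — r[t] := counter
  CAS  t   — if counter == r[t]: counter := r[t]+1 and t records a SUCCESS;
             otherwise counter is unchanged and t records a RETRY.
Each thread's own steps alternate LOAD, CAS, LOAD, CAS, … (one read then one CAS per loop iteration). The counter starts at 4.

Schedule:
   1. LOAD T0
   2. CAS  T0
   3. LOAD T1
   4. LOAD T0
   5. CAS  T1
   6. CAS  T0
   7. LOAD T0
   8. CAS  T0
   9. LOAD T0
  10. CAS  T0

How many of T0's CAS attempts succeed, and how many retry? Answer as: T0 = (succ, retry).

T0 = (3, 1)

step 1: T0 LOAD ⇒ load; ctr=4 reg=4
step 2: T0 CAS ⇒ ok; ctr=5 reg=4
step 3: T1 LOAD ⇒ load; ctr=5 reg=5
step 4: T0 LOAD ⇒ load; ctr=5 reg=5
step 5: T1 CAS ⇒ ok; ctr=6 reg=5
step 6: T0 CAS ⇒ retry; ctr=6 reg=5
step 7: T0 LOAD ⇒ load; ctr=6 reg=6
step 8: T0 CAS ⇒ ok; ctr=7 reg=6
step 9: T0 LOAD ⇒ load; ctr=7 reg=7
step 10: T0 CAS ⇒ ok; ctr=8 reg=7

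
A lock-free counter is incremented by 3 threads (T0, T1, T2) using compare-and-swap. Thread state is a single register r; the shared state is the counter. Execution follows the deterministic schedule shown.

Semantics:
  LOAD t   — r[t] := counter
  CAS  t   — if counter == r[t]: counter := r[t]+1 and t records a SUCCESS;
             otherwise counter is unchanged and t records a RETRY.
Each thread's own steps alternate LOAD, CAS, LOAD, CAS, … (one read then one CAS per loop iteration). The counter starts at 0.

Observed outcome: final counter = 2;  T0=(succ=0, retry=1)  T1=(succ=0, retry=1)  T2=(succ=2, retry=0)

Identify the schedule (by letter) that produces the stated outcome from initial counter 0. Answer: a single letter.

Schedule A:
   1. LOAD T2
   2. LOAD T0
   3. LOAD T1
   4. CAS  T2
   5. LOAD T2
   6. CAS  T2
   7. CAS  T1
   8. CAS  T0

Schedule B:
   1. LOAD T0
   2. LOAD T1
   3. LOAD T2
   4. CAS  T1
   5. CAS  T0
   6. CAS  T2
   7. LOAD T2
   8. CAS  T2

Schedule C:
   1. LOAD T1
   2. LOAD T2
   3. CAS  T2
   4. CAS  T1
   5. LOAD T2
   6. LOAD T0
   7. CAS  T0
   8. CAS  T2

A

Run A:
   1) LOAD T2:  M=0  r_T2=0
   2) LOAD T0:  M=0  r_T0=0
   3) LOAD T1:  M=0  r_T1=0
   4) CAS  T2:  M=1  r_T2=0 ✓
   5) LOAD T2:  M=1  r_T2=1
   6) CAS  T2:  M=2  r_T2=1 ✓
   7) CAS  T1:  M=2  r_T1=0 ✗
   8) CAS  T0:  M=2  r_T0=0 ✗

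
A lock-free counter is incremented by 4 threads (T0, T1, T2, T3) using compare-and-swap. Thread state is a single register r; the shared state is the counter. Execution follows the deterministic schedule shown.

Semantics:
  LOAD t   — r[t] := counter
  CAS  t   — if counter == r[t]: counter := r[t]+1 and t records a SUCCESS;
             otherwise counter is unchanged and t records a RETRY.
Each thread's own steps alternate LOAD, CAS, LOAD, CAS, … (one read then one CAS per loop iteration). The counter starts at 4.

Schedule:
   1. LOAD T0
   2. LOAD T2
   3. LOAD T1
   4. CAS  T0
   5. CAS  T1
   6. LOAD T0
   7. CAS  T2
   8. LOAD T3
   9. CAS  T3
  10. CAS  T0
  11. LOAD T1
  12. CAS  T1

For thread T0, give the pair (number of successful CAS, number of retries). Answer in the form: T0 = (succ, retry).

T0 = (1, 1)

[1] T0.load  rd  (counter 4, T0.r 4)
[2] T2.load  rd  (counter 4, T2.r 4)
[3] T1.load  rd  (counter 4, T1.r 4)
[4] T0.cas  hit  (counter 5, T0.r 4)
[5] T1.cas  miss  (counter 5, T1.r 4)
[6] T0.load  rd  (counter 5, T0.r 5)
[7] T2.cas  miss  (counter 5, T2.r 4)
[8] T3.load  rd  (counter 5, T3.r 5)
[9] T3.cas  hit  (counter 6, T3.r 5)
[10] T0.cas  miss  (counter 6, T0.r 5)
[11] T1.load  rd  (counter 6, T1.r 6)
[12] T1.cas  hit  (counter 7, T1.r 6)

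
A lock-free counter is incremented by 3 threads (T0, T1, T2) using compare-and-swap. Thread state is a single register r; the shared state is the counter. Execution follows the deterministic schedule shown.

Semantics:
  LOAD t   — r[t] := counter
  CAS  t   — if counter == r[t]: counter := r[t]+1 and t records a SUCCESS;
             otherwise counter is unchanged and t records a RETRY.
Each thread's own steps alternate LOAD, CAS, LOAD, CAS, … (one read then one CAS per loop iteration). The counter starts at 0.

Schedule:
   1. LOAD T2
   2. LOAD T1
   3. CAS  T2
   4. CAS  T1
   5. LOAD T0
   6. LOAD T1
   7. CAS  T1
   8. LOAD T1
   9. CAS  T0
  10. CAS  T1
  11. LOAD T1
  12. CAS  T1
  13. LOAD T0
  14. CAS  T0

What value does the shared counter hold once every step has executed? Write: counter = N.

1. LOAD T2 → mem=0 r[T2]=0 [LOAD]
2. LOAD T1 → mem=0 r[T1]=0 [LOAD]
3. CAS T2 → mem=1 r[T2]=0 [OK]
4. CAS T1 → mem=1 r[T1]=0 [RETRY]
5. LOAD T0 → mem=1 r[T0]=1 [LOAD]
6. LOAD T1 → mem=1 r[T1]=1 [LOAD]
7. CAS T1 → mem=2 r[T1]=1 [OK]
8. LOAD T1 → mem=2 r[T1]=2 [LOAD]
9. CAS T0 → mem=2 r[T0]=1 [RETRY]
10. CAS T1 → mem=3 r[T1]=2 [OK]
11. LOAD T1 → mem=3 r[T1]=3 [LOAD]
12. CAS T1 → mem=4 r[T1]=3 [OK]
13. LOAD T0 → mem=4 r[T0]=4 [LOAD]
14. CAS T0 → mem=5 r[T0]=4 [OK]

counter = 5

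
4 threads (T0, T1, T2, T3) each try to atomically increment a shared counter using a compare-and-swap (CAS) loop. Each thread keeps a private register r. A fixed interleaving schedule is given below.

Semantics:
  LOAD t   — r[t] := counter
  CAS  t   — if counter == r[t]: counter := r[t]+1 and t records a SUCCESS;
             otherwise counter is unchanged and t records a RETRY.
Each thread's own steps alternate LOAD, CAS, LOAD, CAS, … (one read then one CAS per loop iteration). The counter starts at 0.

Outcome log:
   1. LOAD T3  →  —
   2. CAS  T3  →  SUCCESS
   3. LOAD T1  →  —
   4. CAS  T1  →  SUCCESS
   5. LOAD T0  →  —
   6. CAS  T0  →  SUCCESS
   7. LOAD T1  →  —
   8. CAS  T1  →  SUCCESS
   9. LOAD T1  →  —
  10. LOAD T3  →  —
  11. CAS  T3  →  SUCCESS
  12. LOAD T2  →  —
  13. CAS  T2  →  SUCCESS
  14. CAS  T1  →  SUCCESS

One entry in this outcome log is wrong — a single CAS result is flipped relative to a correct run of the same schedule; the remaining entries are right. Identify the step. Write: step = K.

Correct run:
#1 T3 reads 0
#2 T3 CAS(0→1) writes; counter now 1
#3 T1 reads 1
#4 T1 CAS(1→2) writes; counter now 2
#5 T0 reads 2
#6 T0 CAS(2→3) writes; counter now 3
#7 T1 reads 3
#8 T1 CAS(3→4) writes; counter now 4
#9 T1 reads 4
#10 T3 reads 4
#11 T3 CAS(4→5) writes; counter now 5
#12 T2 reads 5
#13 T2 CAS(5→6) writes; counter now 6
#14 T1 CAS(4→5) fails; counter now 6
Log disagrees first at step 14.

step = 14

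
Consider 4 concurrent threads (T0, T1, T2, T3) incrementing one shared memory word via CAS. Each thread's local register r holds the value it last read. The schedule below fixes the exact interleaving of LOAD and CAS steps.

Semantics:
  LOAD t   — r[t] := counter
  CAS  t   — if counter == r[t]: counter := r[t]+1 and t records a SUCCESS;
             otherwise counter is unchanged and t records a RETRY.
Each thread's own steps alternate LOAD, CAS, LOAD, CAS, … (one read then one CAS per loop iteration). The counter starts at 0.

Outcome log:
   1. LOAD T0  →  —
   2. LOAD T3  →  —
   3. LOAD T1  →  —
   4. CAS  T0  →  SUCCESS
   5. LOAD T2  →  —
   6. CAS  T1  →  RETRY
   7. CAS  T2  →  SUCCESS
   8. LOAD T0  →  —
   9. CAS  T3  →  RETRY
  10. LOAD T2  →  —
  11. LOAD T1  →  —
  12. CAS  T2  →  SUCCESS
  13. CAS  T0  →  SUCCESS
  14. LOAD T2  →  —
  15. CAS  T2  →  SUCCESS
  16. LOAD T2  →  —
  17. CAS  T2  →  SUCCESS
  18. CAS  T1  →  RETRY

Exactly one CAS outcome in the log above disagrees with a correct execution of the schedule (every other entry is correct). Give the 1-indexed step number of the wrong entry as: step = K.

Correct run:
   1) LOAD T0:  M=0  r_T0=0
   2) LOAD T3:  M=0  r_T3=0
   3) LOAD T1:  M=0  r_T1=0
   4) CAS  T0:  M=1  r_T0=0 ✓
   5) LOAD T2:  M=1  r_T2=1
   6) CAS  T1:  M=1  r_T1=0 ✗
   7) CAS  T2:  M=2  r_T2=1 ✓
   8) LOAD T0:  M=2  r_T0=2
   9) CAS  T3:  M=2  r_T3=0 ✗
  10) LOAD T2:  M=2  r_T2=2
  11) LOAD T1:  M=2  r_T1=2
  12) CAS  T2:  M=3  r_T2=2 ✓
  13) CAS  T0:  M=3  r_T0=2 ✗
  14) LOAD T2:  M=3  r_T2=3
  15) CAS  T2:  M=4  r_T2=3 ✓
  16) LOAD T2:  M=4  r_T2=4
  17) CAS  T2:  M=5  r_T2=4 ✓
  18) CAS  T1:  M=5  r_T1=2 ✗
Flip is step 13.

step = 13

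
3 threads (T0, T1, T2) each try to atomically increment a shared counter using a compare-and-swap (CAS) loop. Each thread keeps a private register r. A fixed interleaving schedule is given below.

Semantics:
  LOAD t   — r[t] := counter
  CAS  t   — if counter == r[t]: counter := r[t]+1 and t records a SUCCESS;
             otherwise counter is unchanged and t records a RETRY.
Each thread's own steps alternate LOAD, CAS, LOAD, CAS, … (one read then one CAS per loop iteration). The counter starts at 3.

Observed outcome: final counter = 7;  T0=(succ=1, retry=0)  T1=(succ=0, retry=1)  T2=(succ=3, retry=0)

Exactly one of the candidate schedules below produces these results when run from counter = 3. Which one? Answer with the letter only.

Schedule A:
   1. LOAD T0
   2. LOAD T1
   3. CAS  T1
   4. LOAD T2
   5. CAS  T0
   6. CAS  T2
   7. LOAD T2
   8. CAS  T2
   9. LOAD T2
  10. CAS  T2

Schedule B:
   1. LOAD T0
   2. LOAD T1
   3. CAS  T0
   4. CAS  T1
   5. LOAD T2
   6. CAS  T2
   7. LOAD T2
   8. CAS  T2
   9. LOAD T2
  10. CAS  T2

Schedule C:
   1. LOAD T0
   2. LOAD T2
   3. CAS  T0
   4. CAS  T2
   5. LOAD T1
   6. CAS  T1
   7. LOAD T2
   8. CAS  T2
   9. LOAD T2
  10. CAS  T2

B

Run B:
   1) LOAD T0:  M=3  r_T0=3
   2) LOAD T1:  M=3  r_T1=3
   3) CAS  T0:  M=4  r_T0=3 ✓
   4) CAS  T1:  M=4  r_T1=3 ✗
   5) LOAD T2:  M=4  r_T2=4
   6) CAS  T2:  M=5  r_T2=4 ✓
   7) LOAD T2:  M=5  r_T2=5
   8) CAS  T2:  M=6  r_T2=5 ✓
   9) LOAD T2:  M=6  r_T2=6
  10) CAS  T2:  M=7  r_T2=6 ✓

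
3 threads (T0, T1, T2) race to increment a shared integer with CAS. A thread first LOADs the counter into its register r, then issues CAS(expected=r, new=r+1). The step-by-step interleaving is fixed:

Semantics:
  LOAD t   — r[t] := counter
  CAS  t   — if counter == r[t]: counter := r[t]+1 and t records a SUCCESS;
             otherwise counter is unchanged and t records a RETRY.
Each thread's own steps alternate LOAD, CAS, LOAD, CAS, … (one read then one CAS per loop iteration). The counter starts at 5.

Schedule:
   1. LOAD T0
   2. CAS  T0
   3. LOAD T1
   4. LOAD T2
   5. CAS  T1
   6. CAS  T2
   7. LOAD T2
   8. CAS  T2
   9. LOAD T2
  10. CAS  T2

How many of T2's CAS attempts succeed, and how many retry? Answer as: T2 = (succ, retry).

T2 = (2, 1)

step 1: T0 LOAD ⇒ load; ctr=5 reg=5
step 2: T0 CAS ⇒ ok; ctr=6 reg=5
step 3: T1 LOAD ⇒ load; ctr=6 reg=6
step 4: T2 LOAD ⇒ load; ctr=6 reg=6
step 5: T1 CAS ⇒ ok; ctr=7 reg=6
step 6: T2 CAS ⇒ retry; ctr=7 reg=6
step 7: T2 LOAD ⇒ load; ctr=7 reg=7
step 8: T2 CAS ⇒ ok; ctr=8 reg=7
step 9: T2 LOAD ⇒ load; ctr=8 reg=8
step 10: T2 CAS ⇒ ok; ctr=9 reg=8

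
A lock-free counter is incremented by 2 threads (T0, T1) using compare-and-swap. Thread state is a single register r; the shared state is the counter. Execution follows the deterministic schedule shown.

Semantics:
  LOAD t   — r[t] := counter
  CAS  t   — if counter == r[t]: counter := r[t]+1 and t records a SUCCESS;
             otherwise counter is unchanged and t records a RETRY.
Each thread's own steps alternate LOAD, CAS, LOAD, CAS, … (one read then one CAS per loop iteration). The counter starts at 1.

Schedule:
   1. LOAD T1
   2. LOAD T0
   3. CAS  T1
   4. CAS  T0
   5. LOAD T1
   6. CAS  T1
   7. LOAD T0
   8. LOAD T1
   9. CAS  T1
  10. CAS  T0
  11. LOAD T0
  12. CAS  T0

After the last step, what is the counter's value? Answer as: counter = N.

step 1: T1 LOAD ⇒ load; ctr=1 reg=1
step 2: T0 LOAD ⇒ load; ctr=1 reg=1
step 3: T1 CAS ⇒ ok; ctr=2 reg=1
step 4: T0 CAS ⇒ retry; ctr=2 reg=1
step 5: T1 LOAD ⇒ load; ctr=2 reg=2
step 6: T1 CAS ⇒ ok; ctr=3 reg=2
step 7: T0 LOAD ⇒ load; ctr=3 reg=3
step 8: T1 LOAD ⇒ load; ctr=3 reg=3
step 9: T1 CAS ⇒ ok; ctr=4 reg=3
step 10: T0 CAS ⇒ retry; ctr=4 reg=3
step 11: T0 LOAD ⇒ load; ctr=4 reg=4
step 12: T0 CAS ⇒ ok; ctr=5 reg=4

counter = 5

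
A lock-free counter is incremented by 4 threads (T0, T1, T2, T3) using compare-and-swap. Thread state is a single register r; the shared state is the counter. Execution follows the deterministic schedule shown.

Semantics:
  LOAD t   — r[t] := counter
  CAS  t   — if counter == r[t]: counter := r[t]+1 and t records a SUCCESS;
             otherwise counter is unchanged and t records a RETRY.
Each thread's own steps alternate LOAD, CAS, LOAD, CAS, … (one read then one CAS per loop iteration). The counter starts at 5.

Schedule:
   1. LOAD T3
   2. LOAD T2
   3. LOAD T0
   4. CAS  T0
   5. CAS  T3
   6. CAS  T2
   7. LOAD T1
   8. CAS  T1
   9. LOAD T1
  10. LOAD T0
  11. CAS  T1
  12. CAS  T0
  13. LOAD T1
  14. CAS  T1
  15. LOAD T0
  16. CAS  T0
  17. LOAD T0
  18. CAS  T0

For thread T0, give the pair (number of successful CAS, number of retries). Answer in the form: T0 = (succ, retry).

step 1: T3 LOAD ⇒ load; ctr=5 reg=5
step 2: T2 LOAD ⇒ load; ctr=5 reg=5
step 3: T0 LOAD ⇒ load; ctr=5 reg=5
step 4: T0 CAS ⇒ ok; ctr=6 reg=5
step 5: T3 CAS ⇒ retry; ctr=6 reg=5
step 6: T2 CAS ⇒ retry; ctr=6 reg=5
step 7: T1 LOAD ⇒ load; ctr=6 reg=6
step 8: T1 CAS ⇒ ok; ctr=7 reg=6
step 9: T1 LOAD ⇒ load; ctr=7 reg=7
step 10: T0 LOAD ⇒ load; ctr=7 reg=7
step 11: T1 CAS ⇒ ok; ctr=8 reg=7
step 12: T0 CAS ⇒ retry; ctr=8 reg=7
step 13: T1 LOAD ⇒ load; ctr=8 reg=8
step 14: T1 CAS ⇒ ok; ctr=9 reg=8
step 15: T0 LOAD ⇒ load; ctr=9 reg=9
step 16: T0 CAS ⇒ ok; ctr=10 reg=9
step 17: T0 LOAD ⇒ load; ctr=10 reg=10
step 18: T0 CAS ⇒ ok; ctr=11 reg=10

T0 = (3, 1)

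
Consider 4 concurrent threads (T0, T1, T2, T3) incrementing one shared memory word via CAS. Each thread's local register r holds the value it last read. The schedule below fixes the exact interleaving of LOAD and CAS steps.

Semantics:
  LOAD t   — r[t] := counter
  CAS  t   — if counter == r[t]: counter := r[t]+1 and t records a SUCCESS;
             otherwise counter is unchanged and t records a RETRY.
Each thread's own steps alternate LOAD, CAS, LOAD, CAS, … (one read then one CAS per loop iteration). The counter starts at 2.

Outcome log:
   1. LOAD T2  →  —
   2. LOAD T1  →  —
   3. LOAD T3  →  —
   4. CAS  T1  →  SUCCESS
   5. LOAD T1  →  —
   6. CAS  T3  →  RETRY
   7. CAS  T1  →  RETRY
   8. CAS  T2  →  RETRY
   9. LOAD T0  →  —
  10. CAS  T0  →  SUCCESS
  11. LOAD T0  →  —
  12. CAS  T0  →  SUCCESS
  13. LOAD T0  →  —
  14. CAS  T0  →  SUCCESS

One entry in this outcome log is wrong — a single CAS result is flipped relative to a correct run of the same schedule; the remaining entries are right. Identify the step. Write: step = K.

step = 7

Re-executing:
T2 LOAD — after: cnt=2, r=2 — load
T1 LOAD — after: cnt=2, r=2 — load
T3 LOAD — after: cnt=2, r=2 — load
T1 CAS — after: cnt=3, r=2 — ok
T1 LOAD — after: cnt=3, r=3 — load
T3 CAS — after: cnt=3, r=2 — retry
T1 CAS — after: cnt=4, r=3 — ok
T2 CAS — after: cnt=4, r=2 — retry
T0 LOAD — after: cnt=4, r=4 — load
T0 CAS — after: cnt=5, r=4 — ok
T0 LOAD — after: cnt=5, r=5 — load
T0 CAS — after: cnt=6, r=5 — ok
T0 LOAD — after: cnt=6, r=6 — load
T0 CAS — after: cnt=7, r=6 — ok
Log disagrees first at step 7.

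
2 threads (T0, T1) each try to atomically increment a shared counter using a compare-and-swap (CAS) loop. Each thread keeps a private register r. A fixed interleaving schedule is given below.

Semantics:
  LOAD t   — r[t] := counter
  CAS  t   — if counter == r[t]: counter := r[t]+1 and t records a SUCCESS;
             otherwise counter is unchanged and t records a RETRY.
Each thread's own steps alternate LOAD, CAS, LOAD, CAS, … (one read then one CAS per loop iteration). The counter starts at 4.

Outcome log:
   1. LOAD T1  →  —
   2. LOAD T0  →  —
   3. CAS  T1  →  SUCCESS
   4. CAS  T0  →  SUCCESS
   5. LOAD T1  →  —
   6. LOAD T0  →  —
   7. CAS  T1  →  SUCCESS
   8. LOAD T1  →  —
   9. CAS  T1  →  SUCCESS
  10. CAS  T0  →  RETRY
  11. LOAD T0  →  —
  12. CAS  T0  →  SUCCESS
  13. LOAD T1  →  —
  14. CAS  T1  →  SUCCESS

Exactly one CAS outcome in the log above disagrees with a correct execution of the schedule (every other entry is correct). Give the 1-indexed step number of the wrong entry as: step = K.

step = 4

Correct run:
1. LOAD T1 → mem=4 r[T1]=4 [LOAD]
2. LOAD T0 → mem=4 r[T0]=4 [LOAD]
3. CAS T1 → mem=5 r[T1]=4 [OK]
4. CAS T0 → mem=5 r[T0]=4 [RETRY]
5. LOAD T1 → mem=5 r[T1]=5 [LOAD]
6. LOAD T0 → mem=5 r[T0]=5 [LOAD]
7. CAS T1 → mem=6 r[T1]=5 [OK]
8. LOAD T1 → mem=6 r[T1]=6 [LOAD]
9. CAS T1 → mem=7 r[T1]=6 [OK]
10. CAS T0 → mem=7 r[T0]=5 [RETRY]
11. LOAD T0 → mem=7 r[T0]=7 [LOAD]
12. CAS T0 → mem=8 r[T0]=7 [OK]
13. LOAD T1 → mem=8 r[T1]=8 [LOAD]
14. CAS T1 → mem=9 r[T1]=8 [OK]
Flip is step 4.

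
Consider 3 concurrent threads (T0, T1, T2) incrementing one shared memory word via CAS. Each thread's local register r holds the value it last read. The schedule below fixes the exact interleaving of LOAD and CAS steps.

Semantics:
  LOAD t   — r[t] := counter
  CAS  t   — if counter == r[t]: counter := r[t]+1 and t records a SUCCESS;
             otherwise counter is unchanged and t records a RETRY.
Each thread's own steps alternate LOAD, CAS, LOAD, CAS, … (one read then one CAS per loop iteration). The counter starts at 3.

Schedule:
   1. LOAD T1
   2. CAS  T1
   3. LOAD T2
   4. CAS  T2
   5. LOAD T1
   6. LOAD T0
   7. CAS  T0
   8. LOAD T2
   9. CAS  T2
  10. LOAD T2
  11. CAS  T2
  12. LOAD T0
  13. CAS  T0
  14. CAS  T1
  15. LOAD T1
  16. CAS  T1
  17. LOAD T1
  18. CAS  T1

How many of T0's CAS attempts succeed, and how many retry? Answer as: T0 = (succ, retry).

step 1: T1 LOAD ⇒ load; ctr=3 reg=3
step 2: T1 CAS ⇒ ok; ctr=4 reg=3
step 3: T2 LOAD ⇒ load; ctr=4 reg=4
step 4: T2 CAS ⇒ ok; ctr=5 reg=4
step 5: T1 LOAD ⇒ load; ctr=5 reg=5
step 6: T0 LOAD ⇒ load; ctr=5 reg=5
step 7: T0 CAS ⇒ ok; ctr=6 reg=5
step 8: T2 LOAD ⇒ load; ctr=6 reg=6
step 9: T2 CAS ⇒ ok; ctr=7 reg=6
step 10: T2 LOAD ⇒ load; ctr=7 reg=7
step 11: T2 CAS ⇒ ok; ctr=8 reg=7
step 12: T0 LOAD ⇒ load; ctr=8 reg=8
step 13: T0 CAS ⇒ ok; ctr=9 reg=8
step 14: T1 CAS ⇒ retry; ctr=9 reg=5
step 15: T1 LOAD ⇒ load; ctr=9 reg=9
step 16: T1 CAS ⇒ ok; ctr=10 reg=9
step 17: T1 LOAD ⇒ load; ctr=10 reg=10
step 18: T1 CAS ⇒ ok; ctr=11 reg=10

T0 = (2, 0)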